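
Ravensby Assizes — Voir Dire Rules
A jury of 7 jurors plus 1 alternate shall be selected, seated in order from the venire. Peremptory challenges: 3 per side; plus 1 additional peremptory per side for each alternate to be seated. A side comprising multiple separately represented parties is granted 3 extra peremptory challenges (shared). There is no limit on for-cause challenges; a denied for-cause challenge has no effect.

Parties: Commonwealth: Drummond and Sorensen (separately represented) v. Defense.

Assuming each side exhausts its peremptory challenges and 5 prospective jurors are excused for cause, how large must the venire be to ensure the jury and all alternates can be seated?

Seats to fill: 7 + 1 alternates = 8.
Peremptories — Commonwealth: 3 + 1×1 + 3 = 7; Defense: 3 + 1×1 = 4; total 11.
For-cause removals: 5.
Minimum venire: 8 + 11 + 5 = 24.

24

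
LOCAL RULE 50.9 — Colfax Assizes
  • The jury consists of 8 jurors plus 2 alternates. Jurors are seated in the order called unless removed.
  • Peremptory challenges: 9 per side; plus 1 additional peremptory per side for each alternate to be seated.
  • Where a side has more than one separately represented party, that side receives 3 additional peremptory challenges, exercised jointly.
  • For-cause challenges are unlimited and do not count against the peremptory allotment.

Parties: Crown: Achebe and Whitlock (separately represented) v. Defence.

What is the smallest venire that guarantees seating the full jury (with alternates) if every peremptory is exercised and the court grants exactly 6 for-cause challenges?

Seats to fill: 8 + 2 alternates = 10.
Peremptories — Crown: 9 + 1×2 + 3 = 14; Defence: 9 + 1×2 = 11; total 25.
For-cause removals: 6.
Minimum venire: 10 + 25 + 6 = 41.

41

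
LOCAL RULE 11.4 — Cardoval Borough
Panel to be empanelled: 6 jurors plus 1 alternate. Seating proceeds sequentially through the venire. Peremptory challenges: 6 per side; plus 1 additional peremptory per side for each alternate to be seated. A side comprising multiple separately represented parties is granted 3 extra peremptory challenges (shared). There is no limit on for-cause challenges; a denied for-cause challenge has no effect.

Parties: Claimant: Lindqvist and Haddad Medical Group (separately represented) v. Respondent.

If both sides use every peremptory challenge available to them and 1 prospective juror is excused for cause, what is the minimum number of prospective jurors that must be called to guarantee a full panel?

Seats to fill: 6 + 1 alternates = 7.
Peremptories — Claimant: 6 + 1×1 + 3 = 10; Respondent: 6 + 1×1 = 7; total 17.
For-cause removals: 1.
Minimum venire: 7 + 17 + 1 = 25.

25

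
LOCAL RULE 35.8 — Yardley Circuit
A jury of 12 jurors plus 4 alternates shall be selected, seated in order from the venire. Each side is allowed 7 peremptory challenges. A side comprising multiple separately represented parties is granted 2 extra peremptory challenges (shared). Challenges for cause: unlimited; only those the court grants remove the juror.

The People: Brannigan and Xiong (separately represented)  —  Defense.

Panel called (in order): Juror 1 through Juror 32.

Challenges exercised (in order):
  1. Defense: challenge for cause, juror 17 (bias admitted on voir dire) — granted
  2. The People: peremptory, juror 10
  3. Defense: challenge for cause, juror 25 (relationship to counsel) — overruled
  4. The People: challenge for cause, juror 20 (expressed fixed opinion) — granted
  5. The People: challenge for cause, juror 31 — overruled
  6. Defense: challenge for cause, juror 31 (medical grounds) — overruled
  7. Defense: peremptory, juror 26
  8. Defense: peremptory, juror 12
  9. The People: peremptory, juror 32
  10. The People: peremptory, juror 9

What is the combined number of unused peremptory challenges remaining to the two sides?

11

The People allotment: 7 base + 2 multi-party = 9. Defense allotment: 7.
The People peremptories used: #10, #32, #9 — 3 (for-cause on #20, #31 don't count).
Defense peremptories used: #26, #12 — 2 (for-cause on #17, #25, #31 don't count).
Remaining: (9 − 3) + (7 − 2) = 11.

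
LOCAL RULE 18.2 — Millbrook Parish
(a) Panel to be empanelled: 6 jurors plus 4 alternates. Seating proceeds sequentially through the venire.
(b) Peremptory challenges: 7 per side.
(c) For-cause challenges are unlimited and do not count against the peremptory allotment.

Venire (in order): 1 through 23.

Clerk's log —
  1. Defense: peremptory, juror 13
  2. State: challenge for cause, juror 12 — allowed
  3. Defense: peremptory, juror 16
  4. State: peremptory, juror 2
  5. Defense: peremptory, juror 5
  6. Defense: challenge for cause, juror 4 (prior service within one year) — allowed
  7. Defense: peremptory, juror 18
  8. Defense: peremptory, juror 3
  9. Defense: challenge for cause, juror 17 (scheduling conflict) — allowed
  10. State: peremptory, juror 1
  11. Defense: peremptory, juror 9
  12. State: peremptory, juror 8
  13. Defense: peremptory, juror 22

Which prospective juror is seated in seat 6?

15

Removed: #1, #2, #3, #4, #5, #8, #9, #12, #13, #16, #17, #18, #22.
Seating in order: seats 1–6 → #6, #7, #10, #11, #14, #15; alternates → #19, #20, #21, #23.
So seat 6 is #15.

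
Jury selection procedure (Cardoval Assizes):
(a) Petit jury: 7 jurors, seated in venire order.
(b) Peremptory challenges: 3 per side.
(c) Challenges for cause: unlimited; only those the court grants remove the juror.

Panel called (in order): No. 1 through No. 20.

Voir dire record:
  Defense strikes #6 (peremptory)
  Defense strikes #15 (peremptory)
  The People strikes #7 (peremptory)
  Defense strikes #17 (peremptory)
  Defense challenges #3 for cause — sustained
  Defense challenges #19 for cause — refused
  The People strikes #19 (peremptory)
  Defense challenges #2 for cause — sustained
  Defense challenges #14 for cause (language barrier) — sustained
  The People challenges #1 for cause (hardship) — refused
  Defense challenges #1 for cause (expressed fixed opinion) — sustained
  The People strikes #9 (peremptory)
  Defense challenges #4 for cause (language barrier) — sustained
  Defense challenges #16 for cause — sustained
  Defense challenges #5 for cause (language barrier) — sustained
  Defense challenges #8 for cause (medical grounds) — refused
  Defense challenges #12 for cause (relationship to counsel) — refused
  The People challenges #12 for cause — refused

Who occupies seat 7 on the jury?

Removed: #1, #2, #3, #4, #5, #6, #7, #9, #14, #15, #16, #17, #19. (#8, #12 stay — for-cause denied.)
Seating in order: seats 1–7 → #8, #10, #11, #12, #13, #18, #20.
So seat 7 is #20.

20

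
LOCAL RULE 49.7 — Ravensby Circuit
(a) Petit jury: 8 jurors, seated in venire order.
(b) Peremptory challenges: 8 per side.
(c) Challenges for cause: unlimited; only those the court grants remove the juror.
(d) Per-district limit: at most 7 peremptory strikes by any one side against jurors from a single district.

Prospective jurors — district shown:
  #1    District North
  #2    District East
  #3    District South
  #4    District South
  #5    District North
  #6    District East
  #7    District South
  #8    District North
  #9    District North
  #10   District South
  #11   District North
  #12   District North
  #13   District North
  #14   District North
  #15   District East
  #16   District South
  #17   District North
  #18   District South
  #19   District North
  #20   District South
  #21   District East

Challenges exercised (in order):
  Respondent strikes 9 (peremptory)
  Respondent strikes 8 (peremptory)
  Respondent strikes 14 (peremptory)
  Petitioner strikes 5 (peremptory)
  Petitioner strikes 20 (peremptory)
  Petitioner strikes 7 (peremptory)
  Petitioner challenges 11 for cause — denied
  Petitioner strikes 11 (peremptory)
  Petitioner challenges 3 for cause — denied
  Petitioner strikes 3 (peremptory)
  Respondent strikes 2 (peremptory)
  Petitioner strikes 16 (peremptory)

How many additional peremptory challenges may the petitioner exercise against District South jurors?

2

Petitioner peremptories so far: #5, #20, #7, #11, #3, #16 — 6 of 8 used, 2 left overall.
Against District South: #20, #7, #3, #16 — 4 used; per-district cap 7 leaves 3.
Binding limit: min(2, 3) = 2.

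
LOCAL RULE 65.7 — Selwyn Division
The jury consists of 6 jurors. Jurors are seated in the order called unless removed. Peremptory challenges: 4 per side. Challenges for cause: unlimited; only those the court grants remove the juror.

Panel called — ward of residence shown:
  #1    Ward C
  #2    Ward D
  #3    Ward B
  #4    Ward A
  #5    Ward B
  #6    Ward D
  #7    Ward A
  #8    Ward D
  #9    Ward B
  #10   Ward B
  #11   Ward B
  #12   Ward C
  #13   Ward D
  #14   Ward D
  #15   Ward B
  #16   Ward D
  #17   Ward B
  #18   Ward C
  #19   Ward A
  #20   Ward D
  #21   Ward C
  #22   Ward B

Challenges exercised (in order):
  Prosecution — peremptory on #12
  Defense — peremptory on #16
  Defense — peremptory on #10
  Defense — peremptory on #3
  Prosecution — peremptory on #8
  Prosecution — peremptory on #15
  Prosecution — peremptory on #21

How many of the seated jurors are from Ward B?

1

Removed: #3, #8, #10, #12, #15, #16, #21.
Seated jurors 1–6: #1, #2, #4, #5, #6, #7.
Of those, in Ward B: #5 → 1.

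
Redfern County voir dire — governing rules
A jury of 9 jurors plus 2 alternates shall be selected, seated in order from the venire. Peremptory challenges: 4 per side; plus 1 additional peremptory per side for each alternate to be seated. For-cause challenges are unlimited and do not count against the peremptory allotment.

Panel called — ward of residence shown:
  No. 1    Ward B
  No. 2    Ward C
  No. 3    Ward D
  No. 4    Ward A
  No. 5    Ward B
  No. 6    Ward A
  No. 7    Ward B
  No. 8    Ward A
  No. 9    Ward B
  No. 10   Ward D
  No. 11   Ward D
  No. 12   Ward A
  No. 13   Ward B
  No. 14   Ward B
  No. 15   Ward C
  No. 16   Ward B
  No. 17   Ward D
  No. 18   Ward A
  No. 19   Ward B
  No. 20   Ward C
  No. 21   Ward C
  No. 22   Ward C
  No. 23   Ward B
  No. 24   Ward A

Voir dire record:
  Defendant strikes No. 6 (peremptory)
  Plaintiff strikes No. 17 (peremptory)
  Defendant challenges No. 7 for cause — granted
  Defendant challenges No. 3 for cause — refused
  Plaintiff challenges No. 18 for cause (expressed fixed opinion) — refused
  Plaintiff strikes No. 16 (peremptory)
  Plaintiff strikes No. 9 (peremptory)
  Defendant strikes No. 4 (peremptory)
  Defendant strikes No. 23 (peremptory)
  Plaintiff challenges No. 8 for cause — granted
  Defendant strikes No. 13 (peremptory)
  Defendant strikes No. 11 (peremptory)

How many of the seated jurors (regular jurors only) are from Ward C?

Removed: #4, #6, #7, #8, #9, #11, #13, #16, #17, #23.
Seated jurors 1–9: #1, #2, #3, #5, #10, #12, #14, #15, #18 (alternates #19, #20 not counted).
Of those, in Ward C: #2, #15 → 2.

2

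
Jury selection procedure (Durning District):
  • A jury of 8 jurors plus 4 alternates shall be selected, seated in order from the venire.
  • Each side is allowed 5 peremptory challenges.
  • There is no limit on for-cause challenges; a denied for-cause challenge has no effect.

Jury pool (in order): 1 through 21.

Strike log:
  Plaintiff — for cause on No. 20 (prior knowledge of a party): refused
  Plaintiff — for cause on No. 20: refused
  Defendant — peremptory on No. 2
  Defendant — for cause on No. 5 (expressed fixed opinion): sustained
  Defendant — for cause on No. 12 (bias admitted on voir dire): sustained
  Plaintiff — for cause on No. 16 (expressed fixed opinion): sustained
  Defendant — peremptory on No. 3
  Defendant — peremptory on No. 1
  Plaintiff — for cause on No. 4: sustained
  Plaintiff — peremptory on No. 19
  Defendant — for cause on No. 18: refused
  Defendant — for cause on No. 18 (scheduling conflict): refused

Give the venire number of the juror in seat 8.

Removed: #1, #2, #3, #4, #5, #12, #16, #19. (#18, #20 stay — for-cause denied.)
Seating in order: seats 1–8 → #6, #7, #8, #9, #10, #11, #13, #14; alternates → #15, #17, #18, #20.
So seat 8 is #14.

14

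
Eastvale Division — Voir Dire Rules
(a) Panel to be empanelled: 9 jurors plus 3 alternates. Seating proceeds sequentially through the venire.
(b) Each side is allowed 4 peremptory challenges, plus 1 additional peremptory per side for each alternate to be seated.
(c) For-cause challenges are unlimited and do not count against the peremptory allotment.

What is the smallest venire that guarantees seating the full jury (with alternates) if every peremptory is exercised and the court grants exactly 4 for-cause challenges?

Seats to fill: 9 + 3 alternates = 12.
Peremptories: 4 + 1×3 = 7 per side × 2 sides = 14.
For-cause removals: 4.
Minimum venire: 12 + 14 + 4 = 30.

30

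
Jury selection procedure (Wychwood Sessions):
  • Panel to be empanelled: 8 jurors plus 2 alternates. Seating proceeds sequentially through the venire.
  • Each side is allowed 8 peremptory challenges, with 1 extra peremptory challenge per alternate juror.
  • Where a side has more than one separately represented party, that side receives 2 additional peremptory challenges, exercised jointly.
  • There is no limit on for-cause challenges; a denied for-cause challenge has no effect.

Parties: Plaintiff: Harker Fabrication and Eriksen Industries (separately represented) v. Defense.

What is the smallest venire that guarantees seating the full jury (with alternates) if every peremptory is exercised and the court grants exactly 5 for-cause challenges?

37

Seats to fill: 8 + 2 alternates = 10.
Peremptories — Plaintiff: 8 + 1×2 + 2 = 12; Defense: 8 + 1×2 = 10; total 22.
For-cause removals: 5.
Minimum venire: 10 + 22 + 5 = 37.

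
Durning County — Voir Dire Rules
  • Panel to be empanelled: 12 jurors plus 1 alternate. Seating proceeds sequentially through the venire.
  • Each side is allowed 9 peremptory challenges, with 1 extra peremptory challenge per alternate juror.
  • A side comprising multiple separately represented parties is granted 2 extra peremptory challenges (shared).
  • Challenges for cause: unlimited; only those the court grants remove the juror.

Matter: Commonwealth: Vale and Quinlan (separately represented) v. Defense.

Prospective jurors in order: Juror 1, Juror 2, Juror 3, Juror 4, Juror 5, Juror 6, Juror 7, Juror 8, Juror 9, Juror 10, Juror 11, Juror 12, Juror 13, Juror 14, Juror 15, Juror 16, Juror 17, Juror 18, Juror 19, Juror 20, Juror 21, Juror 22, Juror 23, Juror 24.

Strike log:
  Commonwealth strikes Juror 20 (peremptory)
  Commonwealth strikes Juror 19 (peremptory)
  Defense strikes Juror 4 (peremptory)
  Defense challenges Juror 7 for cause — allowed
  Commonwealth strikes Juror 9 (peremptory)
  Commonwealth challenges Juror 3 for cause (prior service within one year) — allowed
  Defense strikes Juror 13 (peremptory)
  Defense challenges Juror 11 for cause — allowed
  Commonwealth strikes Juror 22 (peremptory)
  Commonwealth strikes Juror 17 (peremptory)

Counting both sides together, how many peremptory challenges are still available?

15

Commonwealth allotment: 9 base + 1 × 1 alternate + 2 multi-party = 12. Defense allotment: 9 base + 1 × 1 alternate = 10.
Commonwealth peremptories used: #20, #19, #9, #22, #17 — 5 (the for-cause on #3 doesn't count).
Defense peremptories used: #4, #13 — 2 (for-cause on #7, #11 don't count).
Remaining: (12 − 5) + (10 − 2) = 15.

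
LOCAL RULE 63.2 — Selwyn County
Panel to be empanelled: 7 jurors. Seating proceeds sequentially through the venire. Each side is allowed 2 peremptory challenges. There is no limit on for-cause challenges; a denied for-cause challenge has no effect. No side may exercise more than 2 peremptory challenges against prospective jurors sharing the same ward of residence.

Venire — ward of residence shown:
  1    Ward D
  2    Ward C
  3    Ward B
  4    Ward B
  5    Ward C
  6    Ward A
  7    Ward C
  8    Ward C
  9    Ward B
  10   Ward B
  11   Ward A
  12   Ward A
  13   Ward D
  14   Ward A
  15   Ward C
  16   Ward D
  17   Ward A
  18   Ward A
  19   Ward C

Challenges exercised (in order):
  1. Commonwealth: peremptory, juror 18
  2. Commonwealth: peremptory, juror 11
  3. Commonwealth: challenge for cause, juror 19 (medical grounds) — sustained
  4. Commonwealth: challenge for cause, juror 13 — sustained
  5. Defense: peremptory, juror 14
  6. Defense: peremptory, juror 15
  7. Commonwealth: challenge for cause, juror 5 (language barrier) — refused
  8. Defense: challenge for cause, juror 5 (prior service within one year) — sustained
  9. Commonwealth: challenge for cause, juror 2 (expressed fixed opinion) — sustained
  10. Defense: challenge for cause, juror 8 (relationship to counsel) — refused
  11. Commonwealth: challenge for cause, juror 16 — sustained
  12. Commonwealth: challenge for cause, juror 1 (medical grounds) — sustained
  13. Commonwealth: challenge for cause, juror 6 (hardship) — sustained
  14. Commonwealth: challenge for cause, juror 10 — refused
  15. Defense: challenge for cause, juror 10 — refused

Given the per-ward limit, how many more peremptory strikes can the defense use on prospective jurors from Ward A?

Defense peremptories so far: #14, #15 — 2 of 2 used, 0 left overall.
Against Ward A: #14 — 1 used; per-ward cap 2 leaves 1.
Binding limit: min(0, 1) = 0.

0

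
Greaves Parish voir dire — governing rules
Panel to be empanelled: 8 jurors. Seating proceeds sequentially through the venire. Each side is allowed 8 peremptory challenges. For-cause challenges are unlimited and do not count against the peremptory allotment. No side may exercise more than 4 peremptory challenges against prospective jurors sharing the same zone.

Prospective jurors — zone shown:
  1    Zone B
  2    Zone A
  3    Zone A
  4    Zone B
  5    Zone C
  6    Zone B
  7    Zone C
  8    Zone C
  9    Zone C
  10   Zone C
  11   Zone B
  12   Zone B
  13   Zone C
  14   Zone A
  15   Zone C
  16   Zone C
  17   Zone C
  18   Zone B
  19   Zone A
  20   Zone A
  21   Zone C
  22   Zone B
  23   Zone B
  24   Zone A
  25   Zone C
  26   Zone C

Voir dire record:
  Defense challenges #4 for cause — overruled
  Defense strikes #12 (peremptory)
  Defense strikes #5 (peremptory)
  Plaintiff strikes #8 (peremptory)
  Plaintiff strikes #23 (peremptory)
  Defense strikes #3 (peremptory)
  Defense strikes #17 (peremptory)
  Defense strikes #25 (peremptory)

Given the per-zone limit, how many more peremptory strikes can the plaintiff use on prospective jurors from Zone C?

Plaintiff peremptories so far: #8, #23 — 2 of 8 used, 6 left overall.
Against Zone C: #8 — 1 used; per-zone cap 4 leaves 3.
Binding limit: min(6, 3) = 3.

3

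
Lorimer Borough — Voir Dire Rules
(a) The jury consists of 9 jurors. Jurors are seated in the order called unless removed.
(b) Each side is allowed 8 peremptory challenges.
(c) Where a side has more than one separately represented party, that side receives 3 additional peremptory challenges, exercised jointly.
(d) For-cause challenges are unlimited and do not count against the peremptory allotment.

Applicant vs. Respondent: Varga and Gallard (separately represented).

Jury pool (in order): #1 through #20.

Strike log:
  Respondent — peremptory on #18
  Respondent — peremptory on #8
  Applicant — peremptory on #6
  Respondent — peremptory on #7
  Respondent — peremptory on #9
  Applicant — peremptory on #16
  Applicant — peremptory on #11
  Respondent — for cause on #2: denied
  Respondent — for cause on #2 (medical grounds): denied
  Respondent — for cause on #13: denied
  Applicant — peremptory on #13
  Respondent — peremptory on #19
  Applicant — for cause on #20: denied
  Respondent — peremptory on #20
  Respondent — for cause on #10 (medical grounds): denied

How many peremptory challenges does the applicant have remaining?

4

Applicant allotment: 8.
Applicant peremptories used: #6, #16, #11, #13 — 4 (the for-cause on #20 doesn't count).
Remaining: 8 − 4 = 4.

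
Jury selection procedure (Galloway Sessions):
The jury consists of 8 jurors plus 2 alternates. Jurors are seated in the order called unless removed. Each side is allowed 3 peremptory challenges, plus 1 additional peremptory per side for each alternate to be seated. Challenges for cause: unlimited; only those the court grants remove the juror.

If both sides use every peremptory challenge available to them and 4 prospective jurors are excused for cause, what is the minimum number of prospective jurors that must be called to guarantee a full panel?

24

Seats to fill: 8 + 2 alternates = 10.
Peremptories: 3 + 1×2 = 5 per side × 2 sides = 10.
For-cause removals: 4.
Minimum venire: 10 + 10 + 4 = 24.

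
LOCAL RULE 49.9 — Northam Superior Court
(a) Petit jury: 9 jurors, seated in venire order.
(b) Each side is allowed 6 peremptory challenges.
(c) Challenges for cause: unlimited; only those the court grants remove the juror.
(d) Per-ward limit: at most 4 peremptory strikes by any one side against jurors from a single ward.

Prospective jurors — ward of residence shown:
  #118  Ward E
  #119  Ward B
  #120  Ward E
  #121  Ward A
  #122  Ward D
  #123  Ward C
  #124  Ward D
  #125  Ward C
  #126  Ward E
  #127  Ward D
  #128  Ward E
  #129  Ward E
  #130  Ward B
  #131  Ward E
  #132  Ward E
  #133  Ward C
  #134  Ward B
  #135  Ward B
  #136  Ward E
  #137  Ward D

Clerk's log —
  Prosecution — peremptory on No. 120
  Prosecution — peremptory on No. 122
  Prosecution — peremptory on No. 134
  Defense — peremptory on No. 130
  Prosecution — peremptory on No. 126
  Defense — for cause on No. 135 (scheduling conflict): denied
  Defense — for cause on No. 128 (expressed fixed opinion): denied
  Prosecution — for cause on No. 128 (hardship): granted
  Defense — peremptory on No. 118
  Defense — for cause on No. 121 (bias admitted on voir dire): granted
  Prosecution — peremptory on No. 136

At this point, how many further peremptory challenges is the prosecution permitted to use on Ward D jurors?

Prosecution peremptories so far: #120, #122, #134, #126, #136 — 5 of 6 used, 1 left overall.
Against Ward D: #122 — 1 used; per-ward cap 4 leaves 3.
Binding limit: min(1, 3) = 1.

1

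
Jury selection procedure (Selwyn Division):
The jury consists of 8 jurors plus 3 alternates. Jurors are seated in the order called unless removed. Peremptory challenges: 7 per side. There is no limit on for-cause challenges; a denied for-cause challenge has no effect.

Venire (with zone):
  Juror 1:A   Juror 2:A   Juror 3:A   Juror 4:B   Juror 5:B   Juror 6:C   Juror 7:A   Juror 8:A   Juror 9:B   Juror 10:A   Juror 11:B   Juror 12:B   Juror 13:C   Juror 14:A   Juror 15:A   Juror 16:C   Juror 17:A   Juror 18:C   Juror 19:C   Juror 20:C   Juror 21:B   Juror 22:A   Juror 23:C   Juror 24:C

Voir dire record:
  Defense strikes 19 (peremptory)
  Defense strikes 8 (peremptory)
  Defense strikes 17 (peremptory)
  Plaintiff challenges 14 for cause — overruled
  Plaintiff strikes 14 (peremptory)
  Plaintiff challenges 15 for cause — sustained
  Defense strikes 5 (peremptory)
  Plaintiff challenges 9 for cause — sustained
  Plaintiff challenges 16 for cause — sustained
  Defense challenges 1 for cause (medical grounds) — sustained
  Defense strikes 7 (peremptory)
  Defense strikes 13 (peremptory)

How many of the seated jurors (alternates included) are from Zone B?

Removed: #1, #5, #7, #8, #9, #13, #14, #15, #16, #17, #19.
Seated (11 incl. alternates): #2, #3, #4, #6, #10, #11, #12, #18, #20, #21, #22.
Of those, in Zone B: #4, #11, #12, #21 → 4.

4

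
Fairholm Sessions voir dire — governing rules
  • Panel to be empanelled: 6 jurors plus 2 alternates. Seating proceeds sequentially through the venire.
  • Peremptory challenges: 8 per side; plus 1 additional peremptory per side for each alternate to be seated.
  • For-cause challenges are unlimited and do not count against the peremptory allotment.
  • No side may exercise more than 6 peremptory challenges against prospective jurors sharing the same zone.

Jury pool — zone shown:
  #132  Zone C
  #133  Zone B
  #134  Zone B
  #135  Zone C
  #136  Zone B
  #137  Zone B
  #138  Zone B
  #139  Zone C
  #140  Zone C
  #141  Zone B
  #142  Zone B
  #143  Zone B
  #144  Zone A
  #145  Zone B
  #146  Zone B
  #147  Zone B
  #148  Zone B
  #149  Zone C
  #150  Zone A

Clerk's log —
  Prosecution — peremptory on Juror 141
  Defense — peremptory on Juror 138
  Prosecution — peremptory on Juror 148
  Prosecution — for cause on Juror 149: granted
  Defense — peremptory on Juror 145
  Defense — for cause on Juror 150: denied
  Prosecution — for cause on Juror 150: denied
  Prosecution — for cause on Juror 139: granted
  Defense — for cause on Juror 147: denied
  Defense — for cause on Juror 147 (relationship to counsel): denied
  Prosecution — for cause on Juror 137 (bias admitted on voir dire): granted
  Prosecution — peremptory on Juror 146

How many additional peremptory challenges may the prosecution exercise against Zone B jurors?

Prosecution peremptories so far: #141, #148, #146 — 3 of 10 used, 7 left overall.
Against Zone B: #141, #148, #146 — 3 used; per-zone cap 6 leaves 3.
Binding limit: min(7, 3) = 3.

3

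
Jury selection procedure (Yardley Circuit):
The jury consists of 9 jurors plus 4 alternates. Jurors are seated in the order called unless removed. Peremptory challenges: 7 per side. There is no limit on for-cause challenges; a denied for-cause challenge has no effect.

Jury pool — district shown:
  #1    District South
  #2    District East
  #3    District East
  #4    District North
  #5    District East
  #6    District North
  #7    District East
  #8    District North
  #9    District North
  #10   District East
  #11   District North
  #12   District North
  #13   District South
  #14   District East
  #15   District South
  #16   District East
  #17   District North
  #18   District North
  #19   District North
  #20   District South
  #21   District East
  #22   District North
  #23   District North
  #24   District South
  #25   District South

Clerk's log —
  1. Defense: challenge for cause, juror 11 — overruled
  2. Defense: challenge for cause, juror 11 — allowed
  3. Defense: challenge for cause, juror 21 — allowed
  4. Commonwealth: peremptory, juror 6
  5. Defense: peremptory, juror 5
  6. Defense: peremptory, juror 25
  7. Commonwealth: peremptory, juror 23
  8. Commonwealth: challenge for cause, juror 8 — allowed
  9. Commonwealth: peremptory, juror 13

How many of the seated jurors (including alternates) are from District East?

6

Removed: #5, #6, #8, #11, #13, #21, #23, #25.
Seated (13 incl. alternates): #1, #2, #3, #4, #7, #9, #10, #12, #14, #15, #16, #17, #18.
Of those, in District East: #2, #3, #7, #10, #14, #16 → 6.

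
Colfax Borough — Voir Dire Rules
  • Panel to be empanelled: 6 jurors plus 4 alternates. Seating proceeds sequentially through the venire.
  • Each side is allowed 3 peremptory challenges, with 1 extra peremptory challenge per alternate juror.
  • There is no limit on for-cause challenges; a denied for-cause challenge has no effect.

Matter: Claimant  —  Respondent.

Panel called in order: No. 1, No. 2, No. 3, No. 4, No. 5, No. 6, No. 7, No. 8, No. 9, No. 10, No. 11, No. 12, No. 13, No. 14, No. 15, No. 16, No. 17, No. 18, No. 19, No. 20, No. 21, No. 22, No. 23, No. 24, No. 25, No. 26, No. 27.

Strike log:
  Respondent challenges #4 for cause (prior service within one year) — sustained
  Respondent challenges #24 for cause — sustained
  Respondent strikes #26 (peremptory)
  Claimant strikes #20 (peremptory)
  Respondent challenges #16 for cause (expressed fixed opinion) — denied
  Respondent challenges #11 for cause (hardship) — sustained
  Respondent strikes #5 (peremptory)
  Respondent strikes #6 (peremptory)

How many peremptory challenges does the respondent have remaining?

4

Respondent allotment: 3 base + 1 × 4 alternates = 7.
Respondent peremptories used: #26, #5, #6 — 3 (for-cause on #4, #24, #16, #11 don't count).
Remaining: 7 − 3 = 4.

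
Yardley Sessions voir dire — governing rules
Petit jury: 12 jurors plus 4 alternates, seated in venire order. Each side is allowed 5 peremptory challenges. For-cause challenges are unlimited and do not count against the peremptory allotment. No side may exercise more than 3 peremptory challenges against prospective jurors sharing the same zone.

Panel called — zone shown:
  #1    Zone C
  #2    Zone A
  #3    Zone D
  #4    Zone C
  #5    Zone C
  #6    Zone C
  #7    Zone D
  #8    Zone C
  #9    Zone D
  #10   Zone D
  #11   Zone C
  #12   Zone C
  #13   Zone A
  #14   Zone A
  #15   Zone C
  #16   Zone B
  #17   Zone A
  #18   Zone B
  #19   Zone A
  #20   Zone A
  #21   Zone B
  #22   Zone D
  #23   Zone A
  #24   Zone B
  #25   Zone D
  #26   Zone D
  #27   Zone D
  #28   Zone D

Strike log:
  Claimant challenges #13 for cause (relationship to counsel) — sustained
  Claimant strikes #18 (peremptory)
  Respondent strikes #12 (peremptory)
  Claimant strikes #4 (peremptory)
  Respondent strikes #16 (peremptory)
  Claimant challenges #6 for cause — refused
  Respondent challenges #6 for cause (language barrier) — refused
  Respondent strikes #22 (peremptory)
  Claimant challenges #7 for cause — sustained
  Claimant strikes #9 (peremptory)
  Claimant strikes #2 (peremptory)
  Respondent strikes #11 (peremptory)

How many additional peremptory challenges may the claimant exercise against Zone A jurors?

Claimant peremptories so far: #18, #4, #9, #2 — 4 of 5 used, 1 left overall.
Against Zone A: #2 — 1 used; per-zone cap 3 leaves 2.
Binding limit: min(1, 2) = 1.

1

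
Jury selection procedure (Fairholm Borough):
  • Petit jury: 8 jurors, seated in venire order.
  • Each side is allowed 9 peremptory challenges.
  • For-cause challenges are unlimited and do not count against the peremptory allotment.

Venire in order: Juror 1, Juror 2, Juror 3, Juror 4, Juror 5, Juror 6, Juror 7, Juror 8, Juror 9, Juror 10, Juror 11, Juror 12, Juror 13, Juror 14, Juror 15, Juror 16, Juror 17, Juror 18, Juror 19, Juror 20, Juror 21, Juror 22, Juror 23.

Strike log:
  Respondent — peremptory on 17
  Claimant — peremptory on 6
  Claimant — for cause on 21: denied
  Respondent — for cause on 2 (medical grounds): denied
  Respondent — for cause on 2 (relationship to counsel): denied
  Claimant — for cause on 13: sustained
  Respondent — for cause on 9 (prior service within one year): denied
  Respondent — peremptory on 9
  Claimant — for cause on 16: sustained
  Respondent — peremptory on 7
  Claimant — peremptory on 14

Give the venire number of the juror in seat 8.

11

Removed: #6, #7, #9, #13, #14, #16, #17. (#2, #21 stay — for-cause denied.)
Seating in order: seats 1–8 → #1, #2, #3, #4, #5, #8, #10, #11.
So seat 8 is #11.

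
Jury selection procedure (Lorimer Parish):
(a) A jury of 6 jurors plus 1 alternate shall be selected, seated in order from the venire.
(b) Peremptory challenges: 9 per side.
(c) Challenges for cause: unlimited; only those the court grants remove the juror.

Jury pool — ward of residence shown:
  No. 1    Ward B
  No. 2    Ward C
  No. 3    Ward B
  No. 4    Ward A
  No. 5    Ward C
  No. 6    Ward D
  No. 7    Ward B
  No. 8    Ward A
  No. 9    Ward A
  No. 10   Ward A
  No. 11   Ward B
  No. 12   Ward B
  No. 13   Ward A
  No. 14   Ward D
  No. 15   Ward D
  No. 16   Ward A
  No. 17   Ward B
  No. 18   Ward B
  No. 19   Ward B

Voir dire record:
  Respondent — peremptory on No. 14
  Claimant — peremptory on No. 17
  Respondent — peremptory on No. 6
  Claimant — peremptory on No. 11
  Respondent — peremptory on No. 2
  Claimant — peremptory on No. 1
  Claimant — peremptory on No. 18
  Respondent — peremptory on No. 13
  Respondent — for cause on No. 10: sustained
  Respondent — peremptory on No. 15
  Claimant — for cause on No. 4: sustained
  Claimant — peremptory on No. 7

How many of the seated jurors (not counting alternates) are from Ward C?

1

Removed: #1, #2, #4, #6, #7, #10, #11, #13, #14, #15, #17, #18.
Seated jurors 1–6: #3, #5, #8, #9, #12, #16 (alternates #19 not counted).
Of those, in Ward C: #5 → 1.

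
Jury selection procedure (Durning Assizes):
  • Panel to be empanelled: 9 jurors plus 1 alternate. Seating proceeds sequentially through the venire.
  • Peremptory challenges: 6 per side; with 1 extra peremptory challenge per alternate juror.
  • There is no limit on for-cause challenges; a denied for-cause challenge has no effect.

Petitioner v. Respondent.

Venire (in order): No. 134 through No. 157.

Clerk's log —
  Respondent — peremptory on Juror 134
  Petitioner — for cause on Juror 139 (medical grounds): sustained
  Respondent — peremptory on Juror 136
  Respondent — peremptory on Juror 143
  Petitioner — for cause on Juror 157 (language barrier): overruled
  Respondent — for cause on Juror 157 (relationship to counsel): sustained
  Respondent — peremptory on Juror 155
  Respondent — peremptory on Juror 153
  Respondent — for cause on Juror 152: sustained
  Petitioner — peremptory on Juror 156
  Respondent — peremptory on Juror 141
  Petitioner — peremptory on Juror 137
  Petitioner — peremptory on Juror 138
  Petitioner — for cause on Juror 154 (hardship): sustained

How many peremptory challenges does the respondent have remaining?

1

Respondent allotment: 6 base + 1 × 1 alternate = 7.
Respondent peremptories used: #134, #136, #143, #155, #153, #141 — 6 (for-cause on #157, #152 don't count).
Remaining: 7 − 6 = 1.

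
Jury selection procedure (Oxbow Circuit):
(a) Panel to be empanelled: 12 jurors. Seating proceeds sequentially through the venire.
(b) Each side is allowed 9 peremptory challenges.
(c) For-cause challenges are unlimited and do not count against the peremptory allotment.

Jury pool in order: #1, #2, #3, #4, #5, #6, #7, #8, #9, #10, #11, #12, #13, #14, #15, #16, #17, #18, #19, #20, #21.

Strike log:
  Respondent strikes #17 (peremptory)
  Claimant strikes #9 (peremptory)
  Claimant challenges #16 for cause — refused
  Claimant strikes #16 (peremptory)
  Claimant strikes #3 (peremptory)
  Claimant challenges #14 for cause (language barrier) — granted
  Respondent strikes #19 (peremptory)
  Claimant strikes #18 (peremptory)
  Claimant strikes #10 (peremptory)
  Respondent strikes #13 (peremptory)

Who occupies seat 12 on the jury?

Removed: #3, #9, #10, #13, #14, #16, #17, #18, #19.
Filling seats in venire order through position 12: #1, #2, #4, #5, #6, #7, #8, #11, #12, #15, #20, #21.
So seat 12 is #21.

21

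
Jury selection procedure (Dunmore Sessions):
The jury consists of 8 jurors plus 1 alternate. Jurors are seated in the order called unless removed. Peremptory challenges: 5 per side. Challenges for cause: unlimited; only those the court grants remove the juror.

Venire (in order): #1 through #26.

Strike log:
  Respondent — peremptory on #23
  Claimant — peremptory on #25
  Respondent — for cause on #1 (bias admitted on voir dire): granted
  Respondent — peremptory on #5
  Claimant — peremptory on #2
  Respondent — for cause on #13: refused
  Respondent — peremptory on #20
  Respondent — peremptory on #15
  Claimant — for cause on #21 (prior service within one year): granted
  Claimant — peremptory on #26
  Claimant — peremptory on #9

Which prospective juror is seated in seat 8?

Removed: #1, #2, #5, #9, #15, #20, #21, #23, #25, #26. (#13 stays — for-cause denied.)
Seating in order: seats 1–8 → #3, #4, #6, #7, #8, #10, #11, #12; alternates → #13.
So seat 8 is #12.

12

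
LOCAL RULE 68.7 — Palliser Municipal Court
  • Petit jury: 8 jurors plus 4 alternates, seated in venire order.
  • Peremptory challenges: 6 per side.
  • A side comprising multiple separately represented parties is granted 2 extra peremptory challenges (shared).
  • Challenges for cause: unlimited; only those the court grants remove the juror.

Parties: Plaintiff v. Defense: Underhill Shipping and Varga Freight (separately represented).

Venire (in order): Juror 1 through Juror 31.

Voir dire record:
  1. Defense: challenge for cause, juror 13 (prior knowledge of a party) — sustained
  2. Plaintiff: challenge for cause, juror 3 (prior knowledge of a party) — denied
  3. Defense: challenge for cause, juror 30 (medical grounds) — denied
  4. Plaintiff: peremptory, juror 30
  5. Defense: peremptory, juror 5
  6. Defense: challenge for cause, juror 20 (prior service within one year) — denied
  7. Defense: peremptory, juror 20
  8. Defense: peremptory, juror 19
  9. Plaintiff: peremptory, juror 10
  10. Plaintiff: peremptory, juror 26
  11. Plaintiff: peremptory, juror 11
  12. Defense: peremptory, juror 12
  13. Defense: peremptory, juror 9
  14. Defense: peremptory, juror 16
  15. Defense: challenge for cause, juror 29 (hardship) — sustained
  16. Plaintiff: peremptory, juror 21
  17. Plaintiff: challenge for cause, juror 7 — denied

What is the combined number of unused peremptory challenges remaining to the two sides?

Plaintiff allotment: 6. Defense allotment: 6 base + 2 multi-party = 8.
Plaintiff peremptories used: #30, #10, #26, #11, #21 — 5 (for-cause on #3, #7 don't count).
Defense peremptories used: #5, #20, #19, #12, #9, #16 — 6 (for-cause on #13, #30, #20, #29 don't count).
Remaining: (6 − 5) + (8 − 6) = 3.

3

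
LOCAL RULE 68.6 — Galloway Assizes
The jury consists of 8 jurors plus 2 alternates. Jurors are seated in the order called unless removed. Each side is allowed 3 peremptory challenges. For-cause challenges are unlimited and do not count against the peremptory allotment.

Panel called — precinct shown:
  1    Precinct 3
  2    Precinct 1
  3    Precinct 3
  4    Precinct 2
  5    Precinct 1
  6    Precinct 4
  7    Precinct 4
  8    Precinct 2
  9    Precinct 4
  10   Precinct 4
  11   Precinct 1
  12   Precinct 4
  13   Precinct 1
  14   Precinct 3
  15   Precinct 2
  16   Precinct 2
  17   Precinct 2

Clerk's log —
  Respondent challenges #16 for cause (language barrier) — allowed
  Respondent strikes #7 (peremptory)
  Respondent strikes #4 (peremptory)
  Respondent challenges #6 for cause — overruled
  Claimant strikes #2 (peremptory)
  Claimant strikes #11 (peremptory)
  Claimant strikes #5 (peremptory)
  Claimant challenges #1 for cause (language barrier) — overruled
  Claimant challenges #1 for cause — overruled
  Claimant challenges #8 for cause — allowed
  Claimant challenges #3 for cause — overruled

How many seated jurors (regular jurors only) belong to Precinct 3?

Removed: #2, #4, #5, #7, #8, #11, #16.
Seated jurors 1–8: #1, #3, #6, #9, #10, #12, #13, #14 (alternates #15, #17 not counted).
Of those, in Precinct 3: #1, #3, #14 → 3.

3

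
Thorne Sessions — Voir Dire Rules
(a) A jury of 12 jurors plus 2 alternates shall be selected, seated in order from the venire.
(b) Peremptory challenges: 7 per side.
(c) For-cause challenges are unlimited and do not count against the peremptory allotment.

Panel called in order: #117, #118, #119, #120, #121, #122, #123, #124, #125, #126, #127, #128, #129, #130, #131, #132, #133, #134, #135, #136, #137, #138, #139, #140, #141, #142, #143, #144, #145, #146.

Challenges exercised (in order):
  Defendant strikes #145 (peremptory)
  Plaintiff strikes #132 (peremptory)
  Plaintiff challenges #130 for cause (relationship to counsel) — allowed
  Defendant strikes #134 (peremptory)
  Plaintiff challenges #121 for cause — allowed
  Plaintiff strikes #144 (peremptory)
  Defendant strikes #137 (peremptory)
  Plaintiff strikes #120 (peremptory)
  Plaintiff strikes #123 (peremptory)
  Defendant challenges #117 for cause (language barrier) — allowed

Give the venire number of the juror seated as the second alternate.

Removed: #117, #120, #121, #123, #130, #132, #134, #137, #144, #145.
Seating in order: seats 1–12 → #118, #119, #122, #124, #125, #126, #127, #128, #129, #131, #133, #135; alternates → #136, #138.
So alternate 2 is #138.

138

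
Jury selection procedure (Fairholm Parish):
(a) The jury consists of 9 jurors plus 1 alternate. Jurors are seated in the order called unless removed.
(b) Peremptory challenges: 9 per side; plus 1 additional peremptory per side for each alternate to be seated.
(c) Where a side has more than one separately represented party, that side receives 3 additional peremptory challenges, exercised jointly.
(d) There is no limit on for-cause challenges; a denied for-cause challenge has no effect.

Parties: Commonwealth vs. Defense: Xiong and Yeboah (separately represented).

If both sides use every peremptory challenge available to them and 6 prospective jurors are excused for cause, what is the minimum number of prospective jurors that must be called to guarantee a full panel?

Seats to fill: 9 + 1 alternates = 10.
Peremptories — Commonwealth: 9 + 1×1 = 10; Defense: 9 + 1×1 + 3 = 13; total 23.
For-cause removals: 6.
Minimum venire: 10 + 23 + 6 = 39.

39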